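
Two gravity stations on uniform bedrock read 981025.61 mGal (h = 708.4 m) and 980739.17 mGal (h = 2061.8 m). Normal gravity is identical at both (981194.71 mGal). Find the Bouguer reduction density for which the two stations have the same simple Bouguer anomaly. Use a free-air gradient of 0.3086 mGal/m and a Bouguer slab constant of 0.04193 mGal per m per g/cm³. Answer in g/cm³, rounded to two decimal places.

Δg_obs = 980739.17 − 981025.61 = -286.44 mGal over Δh = 2061.8 − 708.4 = 1353.4 m
Equal Bouguer anomalies ⇒ Δg_obs + (0.3086 − 0.04193ρ)·Δh = 0
0.3086 − 0.04193ρ = −Δg_obs/Δh = 0.21164
ρ = (0.3086 − 0.21164) / 0.04193 = 2.31 g/cm³

2.31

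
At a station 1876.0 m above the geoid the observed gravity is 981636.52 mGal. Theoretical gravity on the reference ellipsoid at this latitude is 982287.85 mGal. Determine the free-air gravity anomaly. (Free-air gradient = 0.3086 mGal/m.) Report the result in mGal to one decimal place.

Free-air correction = 0.3086 × 1876.0 = 578.93 mGal
Free-air anomaly = 981636.52 − 982287.85 + (578.93) = -72.40 mGal

-72.4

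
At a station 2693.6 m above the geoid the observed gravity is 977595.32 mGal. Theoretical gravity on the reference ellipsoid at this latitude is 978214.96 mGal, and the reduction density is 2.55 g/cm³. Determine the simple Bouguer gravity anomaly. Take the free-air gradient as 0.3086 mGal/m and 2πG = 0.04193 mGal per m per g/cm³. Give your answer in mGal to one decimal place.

Free-air correction = 0.3086 × 2693.6 = 831.24 mGal
Free-air anomaly = 977595.32 − 978214.96 + (831.24) = 211.60 mGal
Bouguer slab correction = 0.04193 × 2.55 × 2693.6 = 288.00 mGal
Simple Bouguer anomaly = 211.60 − (288.00) = -76.40 mGal

-76.4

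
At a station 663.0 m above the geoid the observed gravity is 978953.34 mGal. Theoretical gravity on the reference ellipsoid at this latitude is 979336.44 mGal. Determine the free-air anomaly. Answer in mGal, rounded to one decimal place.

Free-air correction = 0.3086 × 663.0 = 204.60 mGal
Free-air anomaly = 978953.34 − 979336.44 + (204.60) = -178.50 mGal

-178.5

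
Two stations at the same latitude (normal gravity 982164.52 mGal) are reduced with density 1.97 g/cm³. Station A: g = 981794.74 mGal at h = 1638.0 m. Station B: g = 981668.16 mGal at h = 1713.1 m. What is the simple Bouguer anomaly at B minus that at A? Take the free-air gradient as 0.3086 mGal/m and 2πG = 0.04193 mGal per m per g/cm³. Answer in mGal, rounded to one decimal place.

Δg_SB(A) = 981794.74 − 982164.52 + 0.3086×1638.0 − 0.04193×1.97×1638.0 = 0.40 mGal
Δg_SB(B) = 981668.16 − 982164.52 + 0.3086×1713.1 − 0.04193×1.97×1713.1 = -109.20 mGal
Difference = -109.20 − (0.40) = -109.60 mGal

-109.6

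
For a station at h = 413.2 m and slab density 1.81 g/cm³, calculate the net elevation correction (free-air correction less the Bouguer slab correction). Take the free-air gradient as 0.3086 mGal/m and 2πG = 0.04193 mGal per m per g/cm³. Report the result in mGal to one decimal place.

96.2

Combined gradient = 0.3086 − 0.04193 × 1.81 = 0.2327067 mGal/m
Combined elevation correction = 0.2327067 × 413.2 = 96.2 mGal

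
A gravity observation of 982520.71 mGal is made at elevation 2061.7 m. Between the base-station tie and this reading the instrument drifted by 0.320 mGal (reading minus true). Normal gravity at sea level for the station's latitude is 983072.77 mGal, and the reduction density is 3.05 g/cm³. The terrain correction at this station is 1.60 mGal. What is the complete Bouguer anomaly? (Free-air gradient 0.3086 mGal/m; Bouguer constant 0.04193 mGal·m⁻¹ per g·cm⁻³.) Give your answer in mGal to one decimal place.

Drift-corrected reading = 982520.71 − (0.320) = 982520.390 mGal
Free-air correction = 0.3086 × 2061.7 = 636.24 mGal
Free-air anomaly = 982520.390 − 983072.77 + (636.24) = 83.860 mGal
Bouguer slab correction = 0.04193 × 3.05 × 2061.7 = 263.66 mGal
Simple Bouguer anomaly = 83.860 − (263.66) = -179.800 mGal
Complete Bouguer anomaly = -179.800 + 1.60 = -178.200 mGal

-178.2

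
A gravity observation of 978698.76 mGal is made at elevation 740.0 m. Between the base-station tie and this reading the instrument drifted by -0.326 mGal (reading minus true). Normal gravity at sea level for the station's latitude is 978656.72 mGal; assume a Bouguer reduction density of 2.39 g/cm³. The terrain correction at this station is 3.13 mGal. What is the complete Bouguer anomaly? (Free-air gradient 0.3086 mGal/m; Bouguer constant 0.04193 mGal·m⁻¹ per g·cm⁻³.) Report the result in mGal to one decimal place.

Drift-corrected reading = 978698.76 − (-0.326) = 978699.086 mGal
Free-air correction = 0.3086 × 740.0 = 228.36 mGal
Free-air anomaly = 978699.086 − 978656.72 + (228.36) = 270.726 mGal
Bouguer slab correction = 0.04193 × 2.39 × 740.0 = 74.16 mGal
Simple Bouguer anomaly = 270.726 − (74.16) = 196.566 mGal
Complete Bouguer anomaly = 196.566 + 3.13 = 199.696 mGal

199.7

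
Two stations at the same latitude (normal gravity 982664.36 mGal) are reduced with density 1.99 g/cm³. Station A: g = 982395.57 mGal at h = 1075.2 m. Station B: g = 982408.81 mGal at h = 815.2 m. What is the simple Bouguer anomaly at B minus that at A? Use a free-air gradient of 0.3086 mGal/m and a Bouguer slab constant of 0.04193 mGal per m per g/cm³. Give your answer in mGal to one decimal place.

Δg_SB(A) = 982395.57 − 982664.36 + 0.3086×1075.2 − 0.04193×1.99×1075.2 = -26.70 mGal
Δg_SB(B) = 982408.81 − 982664.36 + 0.3086×815.2 − 0.04193×1.99×815.2 = -72.00 mGal
Difference = -72.00 − (-26.70) = -45.30 mGal

-45.3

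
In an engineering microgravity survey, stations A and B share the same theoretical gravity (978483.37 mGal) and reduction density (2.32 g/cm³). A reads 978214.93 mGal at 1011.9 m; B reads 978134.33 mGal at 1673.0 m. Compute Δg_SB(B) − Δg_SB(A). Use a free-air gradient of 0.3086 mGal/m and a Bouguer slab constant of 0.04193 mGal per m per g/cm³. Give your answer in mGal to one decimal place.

Δg_SB(A) = 978214.93 − 978483.37 + 0.3086×1011.9 − 0.04193×2.32×1011.9 = -54.60 mGal
Δg_SB(B) = 978134.33 − 978483.37 + 0.3086×1673.0 − 0.04193×2.32×1673.0 = 4.50 mGal
Difference = 4.50 − (-54.60) = 59.10 mGal

59.1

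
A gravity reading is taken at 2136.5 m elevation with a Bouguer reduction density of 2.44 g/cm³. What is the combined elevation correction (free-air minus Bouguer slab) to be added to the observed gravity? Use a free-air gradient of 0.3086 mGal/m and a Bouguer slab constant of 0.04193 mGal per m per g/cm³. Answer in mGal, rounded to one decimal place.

440.7

Combined gradient = 0.3086 − 0.04193 × 2.44 = 0.2062908 mGal/m
Combined elevation correction = 0.2062908 × 2136.5 = 440.7 mGal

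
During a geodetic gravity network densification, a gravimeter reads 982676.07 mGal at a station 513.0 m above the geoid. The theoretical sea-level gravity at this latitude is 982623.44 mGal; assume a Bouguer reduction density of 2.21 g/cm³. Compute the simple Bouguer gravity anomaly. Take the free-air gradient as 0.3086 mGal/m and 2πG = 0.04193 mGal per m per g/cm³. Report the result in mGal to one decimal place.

Free-air correction = 0.3086 × 513.0 = 158.31 mGal
Free-air anomaly = 982676.07 − 982623.44 + (158.31) = 210.94 mGal
Bouguer slab correction = 0.04193 × 2.21 × 513.0 = 47.54 mGal
Simple Bouguer anomaly = 210.94 − (47.54) = 163.40 mGal

163.4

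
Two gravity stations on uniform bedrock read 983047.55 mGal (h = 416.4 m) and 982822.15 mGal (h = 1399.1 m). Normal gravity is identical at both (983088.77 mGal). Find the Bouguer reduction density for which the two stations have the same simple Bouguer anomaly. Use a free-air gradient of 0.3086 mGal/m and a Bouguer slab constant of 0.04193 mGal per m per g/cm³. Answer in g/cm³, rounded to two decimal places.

Δg_obs = 982822.15 − 983047.55 = -225.40 mGal over Δh = 1399.1 − 416.4 = 982.7 m
Equal Bouguer anomalies ⇒ Δg_obs + (0.3086 − 0.04193ρ)·Δh = 0
0.3086 − 0.04193ρ = −Δg_obs/Δh = 0.22937
ρ = (0.3086 − 0.22937) / 0.04193 = 1.89 g/cm³

1.89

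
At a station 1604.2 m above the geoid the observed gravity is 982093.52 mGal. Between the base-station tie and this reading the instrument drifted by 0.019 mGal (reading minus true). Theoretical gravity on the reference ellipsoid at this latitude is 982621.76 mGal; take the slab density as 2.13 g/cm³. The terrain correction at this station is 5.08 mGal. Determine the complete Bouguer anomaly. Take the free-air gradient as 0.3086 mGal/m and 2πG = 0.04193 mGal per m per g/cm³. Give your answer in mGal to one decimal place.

Drift-corrected reading = 982093.52 − (0.019) = 982093.501 mGal
Free-air correction = 0.3086 × 1604.2 = 495.06 mGal
Free-air anomaly = 982093.501 − 982621.76 + (495.06) = -33.199 mGal
Bouguer slab correction = 0.04193 × 2.13 × 1604.2 = 143.27 mGal
Simple Bouguer anomaly = -33.199 − (143.27) = -176.469 mGal
Complete Bouguer anomaly = -176.469 + 5.08 = -171.389 mGal

-171.4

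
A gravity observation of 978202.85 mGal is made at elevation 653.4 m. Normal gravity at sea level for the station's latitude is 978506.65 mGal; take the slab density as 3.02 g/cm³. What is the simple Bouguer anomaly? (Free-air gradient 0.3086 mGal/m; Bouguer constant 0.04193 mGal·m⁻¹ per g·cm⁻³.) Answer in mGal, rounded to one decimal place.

Free-air correction = 0.3086 × 653.4 = 201.64 mGal
Free-air anomaly = 978202.85 − 978506.65 + (201.64) = -102.16 mGal
Bouguer slab correction = 0.04193 × 3.02 × 653.4 = 82.74 mGal
Simple Bouguer anomaly = -102.16 − (82.74) = -184.90 mGal

-184.9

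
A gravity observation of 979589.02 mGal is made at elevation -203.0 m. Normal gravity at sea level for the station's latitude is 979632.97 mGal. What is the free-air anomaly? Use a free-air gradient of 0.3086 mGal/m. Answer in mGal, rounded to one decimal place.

Free-air correction = 0.3086 × -203.0 = -62.65 mGal
Free-air anomaly = 979589.02 − 979632.97 + (-62.65) = -106.60 mGal

-106.6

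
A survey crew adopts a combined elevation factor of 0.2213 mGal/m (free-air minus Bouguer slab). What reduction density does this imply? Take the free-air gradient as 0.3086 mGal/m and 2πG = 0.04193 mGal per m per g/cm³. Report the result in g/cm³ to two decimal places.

2.08

0.2213 = 0.3086 − 0.04193 × ρ
ρ = (0.3086 − 0.2213) / 0.04193 = 2.08 g/cm³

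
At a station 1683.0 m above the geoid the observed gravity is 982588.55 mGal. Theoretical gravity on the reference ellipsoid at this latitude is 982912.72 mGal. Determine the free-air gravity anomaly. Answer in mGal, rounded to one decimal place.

Free-air correction = 0.3086 × 1683.0 = 519.37 mGal
Free-air anomaly = 982588.55 − 982912.72 + (519.37) = 195.20 mGal

195.2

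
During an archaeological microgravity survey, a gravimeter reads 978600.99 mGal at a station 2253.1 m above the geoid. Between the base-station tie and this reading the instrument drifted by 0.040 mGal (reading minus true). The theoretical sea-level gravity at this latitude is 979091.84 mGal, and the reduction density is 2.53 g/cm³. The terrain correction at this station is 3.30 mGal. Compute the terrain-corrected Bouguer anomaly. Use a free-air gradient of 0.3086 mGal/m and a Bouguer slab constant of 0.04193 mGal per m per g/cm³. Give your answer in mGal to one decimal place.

Drift-corrected reading = 978600.99 − (0.040) = 978600.950 mGal
Free-air correction = 0.3086 × 2253.1 = 695.31 mGal
Free-air anomaly = 978600.950 − 979091.84 + (695.31) = 204.420 mGal
Bouguer slab correction = 0.04193 × 2.53 × 2253.1 = 239.02 mGal
Simple Bouguer anomaly = 204.420 − (239.02) = -34.600 mGal
Complete Bouguer anomaly = -34.600 + 3.30 = -31.300 mGal

-31.3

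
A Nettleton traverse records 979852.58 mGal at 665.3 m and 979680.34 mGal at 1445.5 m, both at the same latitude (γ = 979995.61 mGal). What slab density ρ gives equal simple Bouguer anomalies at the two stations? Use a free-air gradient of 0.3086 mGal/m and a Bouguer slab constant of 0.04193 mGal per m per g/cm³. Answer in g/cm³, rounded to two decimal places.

2.09

Δg_obs = 979680.34 − 979852.58 = -172.24 mGal over Δh = 1445.5 − 665.3 = 780.2 m
Equal Bouguer anomalies ⇒ Δg_obs + (0.3086 − 0.04193ρ)·Δh = 0
0.3086 − 0.04193ρ = −Δg_obs/Δh = 0.22076
ρ = (0.3086 − 0.22076) / 0.04193 = 2.09 g/cm³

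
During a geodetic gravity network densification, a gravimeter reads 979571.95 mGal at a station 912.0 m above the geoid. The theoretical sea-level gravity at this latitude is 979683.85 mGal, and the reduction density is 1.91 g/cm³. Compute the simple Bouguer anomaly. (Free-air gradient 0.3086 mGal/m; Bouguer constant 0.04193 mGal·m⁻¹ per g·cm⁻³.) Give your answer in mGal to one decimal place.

96.5

Free-air correction = 0.3086 × 912.0 = 281.44 mGal
Free-air anomaly = 979571.95 − 979683.85 + (281.44) = 169.54 mGal
Bouguer slab correction = 0.04193 × 1.91 × 912.0 = 73.04 mGal
Simple Bouguer anomaly = 169.54 − (73.04) = 96.50 mGal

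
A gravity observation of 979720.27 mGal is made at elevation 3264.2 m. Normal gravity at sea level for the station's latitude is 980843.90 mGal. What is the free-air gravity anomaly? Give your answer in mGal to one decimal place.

Free-air correction = 0.3086 × 3264.2 = 1007.33 mGal
Free-air anomaly = 979720.27 − 980843.90 + (1007.33) = -116.30 mGal

-116.3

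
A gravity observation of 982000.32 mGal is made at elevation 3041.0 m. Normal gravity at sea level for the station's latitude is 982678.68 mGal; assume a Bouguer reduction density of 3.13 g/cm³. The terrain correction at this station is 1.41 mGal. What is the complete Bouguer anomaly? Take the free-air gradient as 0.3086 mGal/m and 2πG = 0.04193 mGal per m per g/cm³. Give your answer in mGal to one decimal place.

Free-air correction = 0.3086 × 3041.0 = 938.45 mGal
Free-air anomaly = 982000.32 − 982678.68 + (938.45) = 260.09 mGal
Bouguer slab correction = 0.04193 × 3.13 × 3041.0 = 399.10 mGal
Simple Bouguer anomaly = 260.09 − (399.10) = -139.01 mGal
Complete Bouguer anomaly = -139.01 + 1.41 = -137.60 mGal

-137.6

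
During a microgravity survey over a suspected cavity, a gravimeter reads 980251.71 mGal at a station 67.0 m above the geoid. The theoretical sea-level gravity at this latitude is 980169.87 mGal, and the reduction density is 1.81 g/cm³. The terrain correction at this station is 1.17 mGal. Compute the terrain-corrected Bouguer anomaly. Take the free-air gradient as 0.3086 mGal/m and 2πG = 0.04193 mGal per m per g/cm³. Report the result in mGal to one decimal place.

98.6

Free-air correction = 0.3086 × 67.0 = 20.68 mGal
Free-air anomaly = 980251.71 − 980169.87 + (20.68) = 102.52 mGal
Bouguer slab correction = 0.04193 × 1.81 × 67.0 = 5.08 mGal
Simple Bouguer anomaly = 102.52 − (5.08) = 97.44 mGal
Complete Bouguer anomaly = 97.44 + 1.17 = 98.61 mGal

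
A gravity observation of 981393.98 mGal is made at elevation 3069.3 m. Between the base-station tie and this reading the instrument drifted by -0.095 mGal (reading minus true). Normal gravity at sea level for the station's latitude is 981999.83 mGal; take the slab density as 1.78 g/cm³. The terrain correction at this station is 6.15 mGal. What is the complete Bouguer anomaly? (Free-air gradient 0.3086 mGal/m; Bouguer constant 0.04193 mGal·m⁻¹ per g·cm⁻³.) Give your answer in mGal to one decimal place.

118.5

Drift-corrected reading = 981393.98 − (-0.095) = 981394.075 mGal
Free-air correction = 0.3086 × 3069.3 = 947.19 mGal
Free-air anomaly = 981394.075 − 981999.83 + (947.19) = 341.435 mGal
Bouguer slab correction = 0.04193 × 1.78 × 3069.3 = 229.08 mGal
Simple Bouguer anomaly = 341.435 − (229.08) = 112.355 mGal
Complete Bouguer anomaly = 112.355 + 6.15 = 118.505 mGal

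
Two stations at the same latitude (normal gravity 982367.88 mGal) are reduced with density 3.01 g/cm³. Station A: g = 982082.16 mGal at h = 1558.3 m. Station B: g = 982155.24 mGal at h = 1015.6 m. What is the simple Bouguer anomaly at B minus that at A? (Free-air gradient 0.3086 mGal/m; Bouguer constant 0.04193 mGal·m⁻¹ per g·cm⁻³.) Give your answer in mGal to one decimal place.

-25.9

Δg_SB(A) = 982082.16 − 982367.88 + 0.3086×1558.3 − 0.04193×3.01×1558.3 = -1.50 mGal
Δg_SB(B) = 982155.24 − 982367.88 + 0.3086×1015.6 − 0.04193×3.01×1015.6 = -27.40 mGal
Difference = -27.40 − (-1.50) = -25.90 mGal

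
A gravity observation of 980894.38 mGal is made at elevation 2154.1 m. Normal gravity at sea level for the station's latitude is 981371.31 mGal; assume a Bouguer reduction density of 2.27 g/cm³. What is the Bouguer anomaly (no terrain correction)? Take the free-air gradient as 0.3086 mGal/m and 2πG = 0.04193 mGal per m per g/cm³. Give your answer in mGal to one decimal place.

Free-air correction = 0.3086 × 2154.1 = 664.76 mGal
Free-air anomaly = 980894.38 − 981371.31 + (664.76) = 187.83 mGal
Bouguer slab correction = 0.04193 × 2.27 × 2154.1 = 205.03 mGal
Simple Bouguer anomaly = 187.83 − (205.03) = -17.20 mGal

-17.2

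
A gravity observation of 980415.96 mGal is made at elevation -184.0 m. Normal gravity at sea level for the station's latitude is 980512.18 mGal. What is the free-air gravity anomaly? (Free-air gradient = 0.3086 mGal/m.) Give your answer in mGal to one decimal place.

Free-air correction = 0.3086 × -184.0 = -56.78 mGal
Free-air anomaly = 980415.96 − 980512.18 + (-56.78) = -153.00 mGal

-153.0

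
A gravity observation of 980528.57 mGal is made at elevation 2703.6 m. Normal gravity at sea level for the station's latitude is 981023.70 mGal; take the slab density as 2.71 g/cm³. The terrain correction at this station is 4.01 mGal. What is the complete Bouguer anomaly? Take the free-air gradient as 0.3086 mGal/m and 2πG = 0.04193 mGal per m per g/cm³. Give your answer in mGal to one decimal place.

Free-air correction = 0.3086 × 2703.6 = 834.33 mGal
Free-air anomaly = 980528.57 − 981023.70 + (834.33) = 339.20 mGal
Bouguer slab correction = 0.04193 × 2.71 × 2703.6 = 307.21 mGal
Simple Bouguer anomaly = 339.20 − (307.21) = 31.99 mGal
Complete Bouguer anomaly = 31.99 + 4.01 = 36.00 mGal

36.0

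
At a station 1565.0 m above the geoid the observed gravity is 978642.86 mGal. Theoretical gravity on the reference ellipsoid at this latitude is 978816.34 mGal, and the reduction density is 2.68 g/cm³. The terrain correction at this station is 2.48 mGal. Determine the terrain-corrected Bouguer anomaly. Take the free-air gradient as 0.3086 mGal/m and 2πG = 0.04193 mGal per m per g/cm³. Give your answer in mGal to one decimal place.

Free-air correction = 0.3086 × 1565.0 = 482.96 mGal
Free-air anomaly = 978642.86 − 978816.34 + (482.96) = 309.48 mGal
Bouguer slab correction = 0.04193 × 2.68 × 1565.0 = 175.86 mGal
Simple Bouguer anomaly = 309.48 − (175.86) = 133.62 mGal
Complete Bouguer anomaly = 133.62 + 2.48 = 136.10 mGal

136.1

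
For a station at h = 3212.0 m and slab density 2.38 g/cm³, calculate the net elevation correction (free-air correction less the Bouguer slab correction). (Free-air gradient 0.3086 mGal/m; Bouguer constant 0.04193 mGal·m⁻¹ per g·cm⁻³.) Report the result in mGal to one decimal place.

Combined gradient = 0.3086 − 0.04193 × 2.38 = 0.2088066 mGal/m
Combined elevation correction = 0.2088066 × 3212.0 = 670.7 mGal

670.7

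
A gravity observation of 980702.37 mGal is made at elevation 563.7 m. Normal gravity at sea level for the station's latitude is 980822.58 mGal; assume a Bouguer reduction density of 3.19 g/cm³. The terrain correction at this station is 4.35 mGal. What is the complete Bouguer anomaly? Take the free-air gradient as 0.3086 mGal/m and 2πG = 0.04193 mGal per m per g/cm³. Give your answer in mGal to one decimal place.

Free-air correction = 0.3086 × 563.7 = 173.96 mGal
Free-air anomaly = 980702.37 − 980822.58 + (173.96) = 53.75 mGal
Bouguer slab correction = 0.04193 × 3.19 × 563.7 = 75.40 mGal
Simple Bouguer anomaly = 53.75 − (75.40) = -21.65 mGal
Complete Bouguer anomaly = -21.65 + 4.35 = -17.30 mGal

-17.3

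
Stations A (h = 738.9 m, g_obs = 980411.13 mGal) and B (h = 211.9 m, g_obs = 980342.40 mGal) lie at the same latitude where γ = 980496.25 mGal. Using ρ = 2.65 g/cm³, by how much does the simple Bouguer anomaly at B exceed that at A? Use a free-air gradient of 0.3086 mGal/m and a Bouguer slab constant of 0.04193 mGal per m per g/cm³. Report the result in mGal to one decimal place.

-172.8

Δg_SB(A) = 980411.13 − 980496.25 + 0.3086×738.9 − 0.04193×2.65×738.9 = 60.80 mGal
Δg_SB(B) = 980342.40 − 980496.25 + 0.3086×211.9 − 0.04193×2.65×211.9 = -112.00 mGal
Difference = -112.00 − (60.80) = -172.80 mGal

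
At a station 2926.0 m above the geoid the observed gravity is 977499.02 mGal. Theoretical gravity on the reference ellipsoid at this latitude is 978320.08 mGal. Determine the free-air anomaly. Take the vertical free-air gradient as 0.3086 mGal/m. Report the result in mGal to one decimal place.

81.9

Free-air correction = 0.3086 × 2926.0 = 902.96 mGal
Free-air anomaly = 977499.02 − 978320.08 + (902.96) = 81.90 mGal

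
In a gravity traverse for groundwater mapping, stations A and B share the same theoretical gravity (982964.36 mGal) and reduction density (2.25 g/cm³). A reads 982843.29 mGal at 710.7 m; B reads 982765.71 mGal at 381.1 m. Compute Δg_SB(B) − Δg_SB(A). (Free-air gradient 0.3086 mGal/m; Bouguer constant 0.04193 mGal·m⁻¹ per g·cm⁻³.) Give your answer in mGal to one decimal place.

Δg_SB(A) = 982843.29 − 982964.36 + 0.3086×710.7 − 0.04193×2.25×710.7 = 31.20 mGal
Δg_SB(B) = 982765.71 − 982964.36 + 0.3086×381.1 − 0.04193×2.25×381.1 = -117.00 mGal
Difference = -117.00 − (31.20) = -148.20 mGal

-148.2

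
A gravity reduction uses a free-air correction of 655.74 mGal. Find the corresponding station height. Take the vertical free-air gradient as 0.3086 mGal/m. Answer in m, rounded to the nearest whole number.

2125

h = 655.74 / 0.3086 = 2124.89 m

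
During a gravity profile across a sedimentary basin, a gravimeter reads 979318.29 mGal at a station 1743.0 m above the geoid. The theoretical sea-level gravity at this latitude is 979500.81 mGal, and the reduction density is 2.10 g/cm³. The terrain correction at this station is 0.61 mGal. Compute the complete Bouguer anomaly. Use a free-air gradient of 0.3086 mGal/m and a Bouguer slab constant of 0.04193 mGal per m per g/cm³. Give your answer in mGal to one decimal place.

202.5

Free-air correction = 0.3086 × 1743.0 = 537.89 mGal
Free-air anomaly = 979318.29 − 979500.81 + (537.89) = 355.37 mGal
Bouguer slab correction = 0.04193 × 2.10 × 1743.0 = 153.48 mGal
Simple Bouguer anomaly = 355.37 − (153.48) = 201.89 mGal
Complete Bouguer anomaly = 201.89 + 0.61 = 202.50 mGal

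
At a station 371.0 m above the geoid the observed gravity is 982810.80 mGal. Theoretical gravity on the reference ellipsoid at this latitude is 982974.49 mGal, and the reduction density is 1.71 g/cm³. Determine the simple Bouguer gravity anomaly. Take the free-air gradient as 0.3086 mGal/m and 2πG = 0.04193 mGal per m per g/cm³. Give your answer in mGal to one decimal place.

Free-air correction = 0.3086 × 371.0 = 114.49 mGal
Free-air anomaly = 982810.80 − 982974.49 + (114.49) = -49.20 mGal
Bouguer slab correction = 0.04193 × 1.71 × 371.0 = 26.60 mGal
Simple Bouguer anomaly = -49.20 − (26.60) = -75.80 mGal

-75.8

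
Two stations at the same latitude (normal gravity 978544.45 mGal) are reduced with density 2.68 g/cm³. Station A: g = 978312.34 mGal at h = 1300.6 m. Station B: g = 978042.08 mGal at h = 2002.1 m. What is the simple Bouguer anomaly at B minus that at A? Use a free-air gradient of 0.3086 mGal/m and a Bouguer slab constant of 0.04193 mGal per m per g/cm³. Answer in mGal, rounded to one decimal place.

Δg_SB(A) = 978312.34 − 978544.45 + 0.3086×1300.6 − 0.04193×2.68×1300.6 = 23.10 mGal
Δg_SB(B) = 978042.08 − 978544.45 + 0.3086×2002.1 − 0.04193×2.68×2002.1 = -109.50 mGal
Difference = -109.50 − (23.10) = -132.60 mGal

-132.6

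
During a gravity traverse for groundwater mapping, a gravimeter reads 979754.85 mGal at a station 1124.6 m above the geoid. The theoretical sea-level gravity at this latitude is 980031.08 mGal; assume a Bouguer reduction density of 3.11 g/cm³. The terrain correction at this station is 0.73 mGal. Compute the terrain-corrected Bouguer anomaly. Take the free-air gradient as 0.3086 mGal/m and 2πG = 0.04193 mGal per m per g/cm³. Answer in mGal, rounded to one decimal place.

-75.1

Free-air correction = 0.3086 × 1124.6 = 347.05 mGal
Free-air anomaly = 979754.85 − 980031.08 + (347.05) = 70.82 mGal
Bouguer slab correction = 0.04193 × 3.11 × 1124.6 = 146.65 mGal
Simple Bouguer anomaly = 70.82 − (146.65) = -75.83 mGal
Complete Bouguer anomaly = -75.83 + 0.73 = -75.10 mGal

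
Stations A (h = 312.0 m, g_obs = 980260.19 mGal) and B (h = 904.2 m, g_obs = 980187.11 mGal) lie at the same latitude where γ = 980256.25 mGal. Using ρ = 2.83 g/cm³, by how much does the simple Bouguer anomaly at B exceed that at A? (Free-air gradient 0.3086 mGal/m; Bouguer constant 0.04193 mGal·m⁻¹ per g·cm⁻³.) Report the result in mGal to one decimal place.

Δg_SB(A) = 980260.19 − 980256.25 + 0.3086×312.0 − 0.04193×2.83×312.0 = 63.20 mGal
Δg_SB(B) = 980187.11 − 980256.25 + 0.3086×904.2 − 0.04193×2.83×904.2 = 102.60 mGal
Difference = 102.60 − (63.20) = 39.40 mGal

39.4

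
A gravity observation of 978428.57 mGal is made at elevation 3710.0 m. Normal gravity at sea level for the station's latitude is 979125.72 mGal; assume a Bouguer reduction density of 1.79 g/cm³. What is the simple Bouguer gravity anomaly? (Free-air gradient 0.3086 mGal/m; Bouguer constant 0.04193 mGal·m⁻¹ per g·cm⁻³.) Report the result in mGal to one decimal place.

169.3

Free-air correction = 0.3086 × 3710.0 = 1144.91 mGal
Free-air anomaly = 978428.57 − 979125.72 + (1144.91) = 447.76 mGal
Bouguer slab correction = 0.04193 × 1.79 × 3710.0 = 278.45 mGal
Simple Bouguer anomaly = 447.76 − (278.45) = 169.31 mGal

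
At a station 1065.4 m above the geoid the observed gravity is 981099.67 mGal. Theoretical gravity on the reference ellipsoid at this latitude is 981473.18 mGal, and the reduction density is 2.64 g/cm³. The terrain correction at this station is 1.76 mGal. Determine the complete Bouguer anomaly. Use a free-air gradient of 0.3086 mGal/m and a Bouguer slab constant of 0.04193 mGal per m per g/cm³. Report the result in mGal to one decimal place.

Free-air correction = 0.3086 × 1065.4 = 328.78 mGal
Free-air anomaly = 981099.67 − 981473.18 + (328.78) = -44.73 mGal
Bouguer slab correction = 0.04193 × 2.64 × 1065.4 = 117.93 mGal
Simple Bouguer anomaly = -44.73 − (117.93) = -162.66 mGal
Complete Bouguer anomaly = -162.66 + 1.76 = -160.90 mGal

-160.9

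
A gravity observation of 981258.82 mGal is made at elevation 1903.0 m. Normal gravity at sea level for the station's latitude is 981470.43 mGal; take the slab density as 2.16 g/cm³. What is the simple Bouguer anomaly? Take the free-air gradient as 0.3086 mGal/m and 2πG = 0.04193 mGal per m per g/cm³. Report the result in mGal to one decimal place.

203.3

Free-air correction = 0.3086 × 1903.0 = 587.27 mGal
Free-air anomaly = 981258.82 − 981470.43 + (587.27) = 375.66 mGal
Bouguer slab correction = 0.04193 × 2.16 × 1903.0 = 172.35 mGal
Simple Bouguer anomaly = 375.66 − (172.35) = 203.31 mGal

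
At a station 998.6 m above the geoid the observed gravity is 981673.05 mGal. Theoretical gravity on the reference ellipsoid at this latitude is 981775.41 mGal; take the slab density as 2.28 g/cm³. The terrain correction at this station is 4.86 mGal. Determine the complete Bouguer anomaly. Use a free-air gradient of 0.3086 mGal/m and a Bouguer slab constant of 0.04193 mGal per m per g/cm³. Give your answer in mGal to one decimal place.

115.2

Free-air correction = 0.3086 × 998.6 = 308.17 mGal
Free-air anomaly = 981673.05 − 981775.41 + (308.17) = 205.81 mGal
Bouguer slab correction = 0.04193 × 2.28 × 998.6 = 95.47 mGal
Simple Bouguer anomaly = 205.81 − (95.47) = 110.34 mGal
Complete Bouguer anomaly = 110.34 + 4.86 = 115.20 mGal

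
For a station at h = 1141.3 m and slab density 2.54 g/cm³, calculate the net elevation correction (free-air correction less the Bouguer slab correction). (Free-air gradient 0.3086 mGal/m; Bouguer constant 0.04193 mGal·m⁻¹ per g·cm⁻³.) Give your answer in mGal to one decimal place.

Combined gradient = 0.3086 − 0.04193 × 2.54 = 0.2020978 mGal/m
Combined elevation correction = 0.2020978 × 1141.3 = 230.7 mGal

230.7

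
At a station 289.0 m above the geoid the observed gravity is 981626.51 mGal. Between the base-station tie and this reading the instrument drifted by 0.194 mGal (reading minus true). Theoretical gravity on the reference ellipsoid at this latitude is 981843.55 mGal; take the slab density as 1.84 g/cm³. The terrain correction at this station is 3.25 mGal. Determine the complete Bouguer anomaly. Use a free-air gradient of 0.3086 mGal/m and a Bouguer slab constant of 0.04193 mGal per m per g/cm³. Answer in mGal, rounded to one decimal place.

-147.1

Drift-corrected reading = 981626.51 − (0.194) = 981626.316 mGal
Free-air correction = 0.3086 × 289.0 = 89.19 mGal
Free-air anomaly = 981626.316 − 981843.55 + (89.19) = -128.044 mGal
Bouguer slab correction = 0.04193 × 1.84 × 289.0 = 22.30 mGal
Simple Bouguer anomaly = -128.044 − (22.30) = -150.344 mGal
Complete Bouguer anomaly = -150.344 + 3.25 = -147.094 mGal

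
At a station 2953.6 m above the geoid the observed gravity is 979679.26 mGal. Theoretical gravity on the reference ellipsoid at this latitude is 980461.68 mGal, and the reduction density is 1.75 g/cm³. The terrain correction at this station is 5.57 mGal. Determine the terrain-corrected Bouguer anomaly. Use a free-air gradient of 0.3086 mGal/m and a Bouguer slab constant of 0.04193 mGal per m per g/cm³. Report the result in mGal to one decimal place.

Free-air correction = 0.3086 × 2953.6 = 911.48 mGal
Free-air anomaly = 979679.26 − 980461.68 + (911.48) = 129.06 mGal
Bouguer slab correction = 0.04193 × 1.75 × 2953.6 = 216.73 mGal
Simple Bouguer anomaly = 129.06 − (216.73) = -87.67 mGal
Complete Bouguer anomaly = -87.67 + 5.57 = -82.10 mGal

-82.1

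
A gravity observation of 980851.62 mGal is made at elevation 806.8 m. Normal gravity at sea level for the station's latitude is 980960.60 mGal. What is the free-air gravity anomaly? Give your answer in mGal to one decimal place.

Free-air correction = 0.3086 × 806.8 = 248.98 mGal
Free-air anomaly = 980851.62 − 980960.60 + (248.98) = 140.00 mGal

140.0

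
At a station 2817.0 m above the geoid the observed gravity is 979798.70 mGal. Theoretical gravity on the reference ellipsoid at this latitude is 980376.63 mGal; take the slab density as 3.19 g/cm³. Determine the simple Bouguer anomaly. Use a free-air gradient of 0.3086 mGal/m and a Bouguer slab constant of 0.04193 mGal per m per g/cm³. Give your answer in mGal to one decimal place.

Free-air correction = 0.3086 × 2817.0 = 869.33 mGal
Free-air anomaly = 979798.70 − 980376.63 + (869.33) = 291.40 mGal
Bouguer slab correction = 0.04193 × 3.19 × 2817.0 = 376.79 mGal
Simple Bouguer anomaly = 291.40 − (376.79) = -85.39 mGal

-85.4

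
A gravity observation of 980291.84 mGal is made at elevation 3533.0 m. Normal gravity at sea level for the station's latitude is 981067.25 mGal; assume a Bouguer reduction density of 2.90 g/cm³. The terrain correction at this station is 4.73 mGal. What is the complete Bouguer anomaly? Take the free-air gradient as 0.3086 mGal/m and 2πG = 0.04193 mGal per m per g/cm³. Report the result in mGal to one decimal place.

Free-air correction = 0.3086 × 3533.0 = 1090.28 mGal
Free-air anomaly = 980291.84 − 981067.25 + (1090.28) = 314.87 mGal
Bouguer slab correction = 0.04193 × 2.90 × 3533.0 = 429.60 mGal
Simple Bouguer anomaly = 314.87 − (429.60) = -114.73 mGal
Complete Bouguer anomaly = -114.73 + 4.73 = -110.00 mGal

-110.0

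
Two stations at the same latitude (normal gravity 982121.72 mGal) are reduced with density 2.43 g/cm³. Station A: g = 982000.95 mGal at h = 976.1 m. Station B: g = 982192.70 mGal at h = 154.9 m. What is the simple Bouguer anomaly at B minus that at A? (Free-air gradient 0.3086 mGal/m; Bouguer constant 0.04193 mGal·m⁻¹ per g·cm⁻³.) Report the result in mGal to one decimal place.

22.0

Δg_SB(A) = 982000.95 − 982121.72 + 0.3086×976.1 − 0.04193×2.43×976.1 = 81.00 mGal
Δg_SB(B) = 982192.70 − 982121.72 + 0.3086×154.9 − 0.04193×2.43×154.9 = 103.00 mGal
Difference = 103.00 − (81.00) = 22.00 mGal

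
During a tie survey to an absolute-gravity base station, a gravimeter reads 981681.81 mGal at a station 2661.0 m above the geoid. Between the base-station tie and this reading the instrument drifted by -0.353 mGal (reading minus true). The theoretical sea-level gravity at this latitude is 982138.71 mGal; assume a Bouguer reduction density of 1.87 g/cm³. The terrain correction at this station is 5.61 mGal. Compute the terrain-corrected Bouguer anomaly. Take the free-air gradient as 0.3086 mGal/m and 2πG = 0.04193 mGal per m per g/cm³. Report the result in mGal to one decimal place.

Drift-corrected reading = 981681.81 − (-0.353) = 981682.163 mGal
Free-air correction = 0.3086 × 2661.0 = 821.18 mGal
Free-air anomaly = 981682.163 − 982138.71 + (821.18) = 364.633 mGal
Bouguer slab correction = 0.04193 × 1.87 × 2661.0 = 208.65 mGal
Simple Bouguer anomaly = 364.633 − (208.65) = 155.983 mGal
Complete Bouguer anomaly = 155.983 + 5.61 = 161.593 mGal

161.6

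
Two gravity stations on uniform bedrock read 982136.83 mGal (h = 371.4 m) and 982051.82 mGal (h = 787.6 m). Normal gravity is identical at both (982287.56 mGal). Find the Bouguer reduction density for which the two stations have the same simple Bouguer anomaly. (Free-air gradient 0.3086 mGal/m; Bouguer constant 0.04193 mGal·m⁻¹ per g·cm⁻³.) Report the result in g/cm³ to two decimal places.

2.49

Δg_obs = 982051.82 − 982136.83 = -85.01 mGal over Δh = 787.6 − 371.4 = 416.2 m
Equal Bouguer anomalies ⇒ Δg_obs + (0.3086 − 0.04193ρ)·Δh = 0
0.3086 − 0.04193ρ = −Δg_obs/Δh = 0.20425
ρ = (0.3086 − 0.20425) / 0.04193 = 2.49 g/cm³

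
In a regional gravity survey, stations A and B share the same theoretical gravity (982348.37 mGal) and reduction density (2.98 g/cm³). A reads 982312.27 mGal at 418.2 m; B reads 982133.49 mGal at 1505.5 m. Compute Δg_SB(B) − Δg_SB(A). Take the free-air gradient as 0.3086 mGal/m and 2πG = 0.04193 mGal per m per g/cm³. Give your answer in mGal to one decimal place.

Δg_SB(A) = 982312.27 − 982348.37 + 0.3086×418.2 − 0.04193×2.98×418.2 = 40.70 mGal
Δg_SB(B) = 982133.49 − 982348.37 + 0.3086×1505.5 − 0.04193×2.98×1505.5 = 61.60 mGal
Difference = 61.60 − (40.70) = 20.90 mGal

20.9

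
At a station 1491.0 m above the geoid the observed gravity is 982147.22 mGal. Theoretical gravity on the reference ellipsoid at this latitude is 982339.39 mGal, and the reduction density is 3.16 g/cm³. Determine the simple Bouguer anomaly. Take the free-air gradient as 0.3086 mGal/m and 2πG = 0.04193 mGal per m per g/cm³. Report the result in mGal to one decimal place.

70.4

Free-air correction = 0.3086 × 1491.0 = 460.12 mGal
Free-air anomaly = 982147.22 − 982339.39 + (460.12) = 267.95 mGal
Bouguer slab correction = 0.04193 × 3.16 × 1491.0 = 197.56 mGal
Simple Bouguer anomaly = 267.95 − (197.56) = 70.39 mGal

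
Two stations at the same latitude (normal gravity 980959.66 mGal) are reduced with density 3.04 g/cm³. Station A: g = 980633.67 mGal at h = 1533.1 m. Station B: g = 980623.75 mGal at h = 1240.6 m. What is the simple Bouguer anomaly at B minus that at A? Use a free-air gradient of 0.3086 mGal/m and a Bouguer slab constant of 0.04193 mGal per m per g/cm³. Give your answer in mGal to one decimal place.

Δg_SB(A) = 980633.67 − 980959.66 + 0.3086×1533.1 − 0.04193×3.04×1533.1 = -48.30 mGal
Δg_SB(B) = 980623.75 − 980959.66 + 0.3086×1240.6 − 0.04193×3.04×1240.6 = -111.20 mGal
Difference = -111.20 − (-48.30) = -62.90 mGal

-62.9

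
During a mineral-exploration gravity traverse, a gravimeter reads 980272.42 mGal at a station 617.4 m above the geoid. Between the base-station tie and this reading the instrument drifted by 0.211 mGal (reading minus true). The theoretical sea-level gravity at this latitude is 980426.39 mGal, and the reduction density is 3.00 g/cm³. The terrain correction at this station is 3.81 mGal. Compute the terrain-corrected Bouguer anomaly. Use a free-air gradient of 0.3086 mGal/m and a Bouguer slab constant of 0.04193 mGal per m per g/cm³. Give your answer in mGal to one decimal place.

Drift-corrected reading = 980272.42 − (0.211) = 980272.209 mGal
Free-air correction = 0.3086 × 617.4 = 190.53 mGal
Free-air anomaly = 980272.209 − 980426.39 + (190.53) = 36.349 mGal
Bouguer slab correction = 0.04193 × 3.00 × 617.4 = 77.66 mGal
Simple Bouguer anomaly = 36.349 − (77.66) = -41.311 mGal
Complete Bouguer anomaly = -41.311 + 3.81 = -37.501 mGal

-37.5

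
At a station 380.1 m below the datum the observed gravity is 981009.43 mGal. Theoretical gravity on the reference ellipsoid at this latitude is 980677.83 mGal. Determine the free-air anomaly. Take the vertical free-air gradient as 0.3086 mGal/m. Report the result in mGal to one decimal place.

214.3

Free-air correction = 0.3086 × -380.1 = -117.30 mGal
Free-air anomaly = 981009.43 − 980677.83 + (-117.30) = 214.30 mGal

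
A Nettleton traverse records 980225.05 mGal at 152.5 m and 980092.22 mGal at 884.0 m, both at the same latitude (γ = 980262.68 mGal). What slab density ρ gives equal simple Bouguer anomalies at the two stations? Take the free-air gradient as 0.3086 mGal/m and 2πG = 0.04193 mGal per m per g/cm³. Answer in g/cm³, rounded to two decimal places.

3.03

Δg_obs = 980092.22 − 980225.05 = -132.83 mGal over Δh = 884.0 − 152.5 = 731.5 m
Equal Bouguer anomalies ⇒ Δg_obs + (0.3086 − 0.04193ρ)·Δh = 0
0.3086 − 0.04193ρ = −Δg_obs/Δh = 0.18159
ρ = (0.3086 − 0.18159) / 0.04193 = 3.03 g/cm³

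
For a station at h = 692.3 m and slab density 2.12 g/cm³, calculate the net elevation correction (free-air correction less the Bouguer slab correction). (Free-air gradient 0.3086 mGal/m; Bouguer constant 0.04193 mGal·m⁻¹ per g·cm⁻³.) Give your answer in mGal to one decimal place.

152.1

Combined gradient = 0.3086 − 0.04193 × 2.12 = 0.2197084 mGal/m
Combined elevation correction = 0.2197084 × 692.3 = 152.1 mGal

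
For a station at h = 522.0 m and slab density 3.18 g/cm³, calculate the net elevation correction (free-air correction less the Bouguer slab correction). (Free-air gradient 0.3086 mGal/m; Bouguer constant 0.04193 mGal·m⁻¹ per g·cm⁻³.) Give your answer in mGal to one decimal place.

Combined gradient = 0.3086 − 0.04193 × 3.18 = 0.1752626 mGal/m
Combined elevation correction = 0.1752626 × 522.0 = 91.5 mGal

91.5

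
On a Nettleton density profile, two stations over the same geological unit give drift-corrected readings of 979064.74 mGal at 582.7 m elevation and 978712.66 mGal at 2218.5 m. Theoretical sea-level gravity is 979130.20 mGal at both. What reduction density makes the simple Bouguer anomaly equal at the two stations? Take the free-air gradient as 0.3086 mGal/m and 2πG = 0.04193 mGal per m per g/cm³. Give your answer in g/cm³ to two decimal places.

Δg_obs = 978712.66 − 979064.74 = -352.08 mGal over Δh = 2218.5 − 582.7 = 1635.8 m
Equal Bouguer anomalies ⇒ Δg_obs + (0.3086 − 0.04193ρ)·Δh = 0
0.3086 − 0.04193ρ = −Δg_obs/Δh = 0.21523
ρ = (0.3086 − 0.21523) / 0.04193 = 2.23 g/cm³

2.23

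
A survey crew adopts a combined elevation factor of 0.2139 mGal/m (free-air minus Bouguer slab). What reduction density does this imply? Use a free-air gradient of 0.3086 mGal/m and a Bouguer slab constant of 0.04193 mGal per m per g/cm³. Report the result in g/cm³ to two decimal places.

2.26

0.2139 = 0.3086 − 0.04193 × ρ
ρ = (0.3086 − 0.2139) / 0.04193 = 2.26 g/cm³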